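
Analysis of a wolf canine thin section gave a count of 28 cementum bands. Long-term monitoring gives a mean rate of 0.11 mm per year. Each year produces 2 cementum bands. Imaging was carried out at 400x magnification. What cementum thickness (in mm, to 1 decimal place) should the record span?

28 cementum bands at 2 per year is 28 / 2 = 14 years.
Length ≈ 0.11 × 14 = 1.5 mm.

1.5 mm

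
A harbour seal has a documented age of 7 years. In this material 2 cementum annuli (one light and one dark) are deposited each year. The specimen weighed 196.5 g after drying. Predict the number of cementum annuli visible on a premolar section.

Expected cementum annuli: 7 × 2 = 14.
So 14 cementum annuli should be present.

14 cementum annuli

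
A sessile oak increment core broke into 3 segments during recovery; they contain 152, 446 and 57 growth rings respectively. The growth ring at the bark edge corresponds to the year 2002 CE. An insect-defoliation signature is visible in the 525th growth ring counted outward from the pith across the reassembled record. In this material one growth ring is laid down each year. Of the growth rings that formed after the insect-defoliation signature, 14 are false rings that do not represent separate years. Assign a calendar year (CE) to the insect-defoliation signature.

Total growth rings = 152 + 446 + 57 = 655.
Between growth ring 525 and the bark edge there are 655 − 525 = 130 growth rings.
Removing the 14 false growth rings leaves 130 − 14 = 116 true growth rings beyond the insect-defoliation signature.
The growth ring at the bark edge is 2002 CE, so the insect-defoliation signature dates to 2002 − 116 = 1886 CE.

1886 CE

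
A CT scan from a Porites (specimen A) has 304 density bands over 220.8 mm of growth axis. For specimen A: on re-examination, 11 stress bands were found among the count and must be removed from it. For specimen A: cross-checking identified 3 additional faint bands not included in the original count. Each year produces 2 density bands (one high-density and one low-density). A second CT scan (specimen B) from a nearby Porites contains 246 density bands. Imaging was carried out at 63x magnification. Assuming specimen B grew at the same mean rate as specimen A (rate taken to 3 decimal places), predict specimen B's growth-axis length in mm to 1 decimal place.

183.5 mm

Specimen A: after corrections the count is 304 − 11 + 3 = 296 density bands.
Specimen A: 296 density bands at 2 per year is 296 / 2 = 148 years.
A: 220.8 mm over 148 years gives 220.8 / 148 ≈ 1.492 mm/yr.
Specimen B: dividing by 2 density bands per year: 246 / 2 = 123 years. B's length ≈ 1.492 × 123 = 183.5 mm.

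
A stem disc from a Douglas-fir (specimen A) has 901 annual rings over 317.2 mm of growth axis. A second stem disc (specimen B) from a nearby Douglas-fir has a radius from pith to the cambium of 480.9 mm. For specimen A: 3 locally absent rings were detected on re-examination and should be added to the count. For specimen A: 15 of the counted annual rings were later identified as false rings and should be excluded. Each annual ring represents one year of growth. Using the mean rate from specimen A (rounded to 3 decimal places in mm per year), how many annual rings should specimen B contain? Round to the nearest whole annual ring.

Specimen A: adjusted count: 901 − 15 + 3 = 889 annual rings.
A: Mean rate = 317.2 mm / 889 years ≈ 0.357 mm/yr.
For B, 480.9 / 0.357 = 1347.06 years ≈ 1347 annual rings.

1347 annual rings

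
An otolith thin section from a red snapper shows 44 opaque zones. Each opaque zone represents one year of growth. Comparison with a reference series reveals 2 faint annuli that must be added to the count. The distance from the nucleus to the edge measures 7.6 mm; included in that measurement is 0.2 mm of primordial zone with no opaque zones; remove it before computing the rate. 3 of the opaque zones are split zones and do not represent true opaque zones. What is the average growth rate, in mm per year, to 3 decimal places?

0.172 mm per year

True opaque zone count = 44 − 3 + 2 = 43.
Net length = 7.6 − 0.2 = 7.4 mm.
Mean rate = 7.4 mm / 43 years ≈ 0.172 mm per year.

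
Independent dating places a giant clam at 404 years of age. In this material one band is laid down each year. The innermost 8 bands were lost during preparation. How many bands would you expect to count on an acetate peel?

396 bands

At one band per year, 404 years correspond to 404 bands.
Subtracting the 8 bands not captured gives 404 − 8 = 396 bands in the record.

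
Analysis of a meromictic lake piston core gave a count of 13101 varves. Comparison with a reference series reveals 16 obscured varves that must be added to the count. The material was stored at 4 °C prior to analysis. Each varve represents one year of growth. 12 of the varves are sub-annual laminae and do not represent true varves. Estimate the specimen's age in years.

13105 yr

True varve count = 13101 − 12 + 16 = 13105.
At one varve per year, that is 13105 years.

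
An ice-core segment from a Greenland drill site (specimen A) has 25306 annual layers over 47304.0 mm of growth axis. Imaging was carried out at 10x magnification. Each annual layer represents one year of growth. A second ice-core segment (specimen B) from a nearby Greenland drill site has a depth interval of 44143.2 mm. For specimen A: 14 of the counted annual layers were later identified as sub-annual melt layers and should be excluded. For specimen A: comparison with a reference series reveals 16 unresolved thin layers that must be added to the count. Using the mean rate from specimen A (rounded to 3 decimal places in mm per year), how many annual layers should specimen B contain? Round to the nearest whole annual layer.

Specimen A: correcting the raw count gives 25306 − 14 + 16 = 25308 true annual layers.
A: Mean rate = 47304.0 mm / 25308 years ≈ 1.869 mm/yr.
B spans 44143.2 / 1.869 = 23618.62 years ≈ 23619 annual layers.

23619 annual layers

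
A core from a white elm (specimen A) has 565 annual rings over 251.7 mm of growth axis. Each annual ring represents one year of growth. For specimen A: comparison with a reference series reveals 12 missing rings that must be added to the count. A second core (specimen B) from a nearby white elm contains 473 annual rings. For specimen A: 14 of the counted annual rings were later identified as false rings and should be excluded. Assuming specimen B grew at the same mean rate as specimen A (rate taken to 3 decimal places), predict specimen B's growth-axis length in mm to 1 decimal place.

211.4 mm

Specimen A: true annual ring count = 565 − 14 + 12 = 563.
A: Mean rate = 251.7 mm / 563 years ≈ 0.447 mm/year.
B's length ≈ 0.447 × 473 = 211.4 mm.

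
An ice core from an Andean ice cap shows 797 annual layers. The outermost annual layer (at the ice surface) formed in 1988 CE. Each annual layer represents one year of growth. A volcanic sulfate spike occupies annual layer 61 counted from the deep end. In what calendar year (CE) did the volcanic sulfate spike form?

1252 CE

Between annual layer 61 and the ice surface there are 797 − 61 = 736 annual layers.
Counting back 736 years from 1988 CE places the volcanic sulfate spike in 1988 − 736 = 1252 CE.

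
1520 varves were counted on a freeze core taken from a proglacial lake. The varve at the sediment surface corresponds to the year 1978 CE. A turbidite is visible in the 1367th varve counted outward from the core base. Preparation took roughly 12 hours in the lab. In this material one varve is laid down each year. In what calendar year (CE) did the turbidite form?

1825 CE

1520 − 1367 = 153 varves lie beyond the turbidite toward the sediment surface.
The varve at the sediment surface is 1978 CE, so the turbidite dates to 1978 − 153 = 1825 CE.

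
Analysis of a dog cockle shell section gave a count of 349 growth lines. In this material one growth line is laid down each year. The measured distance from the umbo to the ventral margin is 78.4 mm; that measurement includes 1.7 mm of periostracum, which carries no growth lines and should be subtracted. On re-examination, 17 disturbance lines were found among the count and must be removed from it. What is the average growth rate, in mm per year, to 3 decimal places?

Correcting the raw count gives 349 − 17 = 332 true growth lines.
Removing the 1.7 mm offcut leaves 78.4 − 1.7 = 76.7 mm.
76.7 mm over 332 years gives 76.7 / 332 ≈ 0.231 mm per year.

0.231 mm per year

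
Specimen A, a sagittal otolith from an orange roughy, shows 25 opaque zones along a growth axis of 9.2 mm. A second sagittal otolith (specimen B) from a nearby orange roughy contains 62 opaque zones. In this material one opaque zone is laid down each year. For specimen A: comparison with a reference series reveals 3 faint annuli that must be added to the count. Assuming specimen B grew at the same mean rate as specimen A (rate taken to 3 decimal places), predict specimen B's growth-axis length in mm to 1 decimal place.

Specimen A: true opaque zone count = 25 + 3 = 28.
A: Extension rate ≈ 9.2 / 28 = 0.329 mm/yr.
For B, 0.329 mm/year × 62 years = 20.4 mm.

20.4 mm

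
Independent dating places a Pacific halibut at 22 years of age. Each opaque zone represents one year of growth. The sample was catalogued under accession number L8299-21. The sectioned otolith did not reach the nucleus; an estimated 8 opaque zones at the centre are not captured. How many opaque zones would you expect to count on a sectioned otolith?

14 opaque zones

One opaque zone per year gives 22 opaque zones over 22 years.
Subtracting the 8 opaque zones not captured gives 22 − 8 = 14 opaque zones in the record.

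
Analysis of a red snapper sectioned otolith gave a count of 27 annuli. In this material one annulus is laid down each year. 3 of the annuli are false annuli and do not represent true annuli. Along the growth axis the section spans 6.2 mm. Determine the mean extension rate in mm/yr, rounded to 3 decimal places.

0.258 mm/yr

Adjusted count: 27 − 3 = 24 annuli.
6.2 mm over 24 years gives 6.2 / 24 ≈ 0.258 mm/yr.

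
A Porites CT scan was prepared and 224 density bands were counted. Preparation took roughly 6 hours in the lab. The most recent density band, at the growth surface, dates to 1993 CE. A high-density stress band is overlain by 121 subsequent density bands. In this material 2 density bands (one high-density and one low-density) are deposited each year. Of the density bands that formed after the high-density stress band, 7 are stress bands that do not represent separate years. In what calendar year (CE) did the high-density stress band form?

1936 CE

121 density bands formed after the high-density stress band.
Removing the 7 false density bands leaves 121 − 7 = 114 true density bands beyond the high-density stress band.
Dividing by 2 density bands per year: 114 / 2 = 57 years.
1993 − 57 = 1936 CE.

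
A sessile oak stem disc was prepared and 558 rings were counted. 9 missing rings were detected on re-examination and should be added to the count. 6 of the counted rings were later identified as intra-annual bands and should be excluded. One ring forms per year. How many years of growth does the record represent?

Correcting the raw count gives 558 − 6 + 9 = 561 true rings.
With a one-to-one ring periodicity this is 561 years.

561 years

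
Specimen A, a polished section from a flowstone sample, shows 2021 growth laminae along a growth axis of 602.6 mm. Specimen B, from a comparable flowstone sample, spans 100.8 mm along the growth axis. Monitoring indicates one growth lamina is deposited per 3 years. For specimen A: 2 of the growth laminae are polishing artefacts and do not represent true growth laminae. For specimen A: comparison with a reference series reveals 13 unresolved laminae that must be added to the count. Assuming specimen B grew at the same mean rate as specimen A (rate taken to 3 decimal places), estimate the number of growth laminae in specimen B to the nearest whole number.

339 growth laminae

Specimen A: adjusted count: 2021 − 2 + 13 = 2032 growth laminae.
Specimen A: at 3 years per growth lamina, 2032 × 3 = 6096 years.
A: 602.6 mm over 6096 years gives 602.6 / 6096 ≈ 0.099 mm/year.
Specimen B: 100.8 mm / 0.099 mm per year = 1018.18 years; at 3 years per growth lamina that is 1018.18 / 3 ≈ 339 growth laminae.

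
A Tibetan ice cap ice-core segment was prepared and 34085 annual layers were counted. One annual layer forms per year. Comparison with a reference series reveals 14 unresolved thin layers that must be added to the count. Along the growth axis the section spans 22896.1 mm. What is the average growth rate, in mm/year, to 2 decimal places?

0.67 mm/year

True annual layer count = 34085 + 14 = 34099.
22896.1 mm over 34099 years gives 22896.1 / 34099 ≈ 0.67 mm/year.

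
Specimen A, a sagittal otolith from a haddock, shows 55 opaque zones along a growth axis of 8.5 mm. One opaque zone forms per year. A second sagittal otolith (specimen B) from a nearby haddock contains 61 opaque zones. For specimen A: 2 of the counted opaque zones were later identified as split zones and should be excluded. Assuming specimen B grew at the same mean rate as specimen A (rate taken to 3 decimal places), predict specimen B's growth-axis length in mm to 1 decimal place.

9.8 mm

Specimen A: correcting the raw count gives 55 − 2 = 53 true opaque zones.
A: Extension rate ≈ 8.5 / 53 = 0.160 mm/yr.
Length of B = 0.160 × 61 = 9.8 mm.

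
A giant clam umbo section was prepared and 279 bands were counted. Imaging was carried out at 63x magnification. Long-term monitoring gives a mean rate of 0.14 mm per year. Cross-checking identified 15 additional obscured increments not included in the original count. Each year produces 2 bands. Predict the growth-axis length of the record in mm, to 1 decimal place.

Adjusted count: 279 + 15 = 294 bands.
294 bands at 2 per year is 294 / 2 = 147 years.
Length ≈ 0.14 × 147 = 20.6 mm.

20.6 mm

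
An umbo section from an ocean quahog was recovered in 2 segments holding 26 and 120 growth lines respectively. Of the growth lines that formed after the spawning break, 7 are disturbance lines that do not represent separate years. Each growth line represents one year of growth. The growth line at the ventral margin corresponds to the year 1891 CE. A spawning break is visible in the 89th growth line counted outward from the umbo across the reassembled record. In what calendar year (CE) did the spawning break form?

Total growth lines = 26 + 120 = 146.
The spawning break sits at growth line 89 from the umbo, so 146 − 89 = 57 growth lines formed after it.
57 − 7 false = 50 true growth lines after the spawning break.
1891 − 50 = 1841 CE.

1841 CE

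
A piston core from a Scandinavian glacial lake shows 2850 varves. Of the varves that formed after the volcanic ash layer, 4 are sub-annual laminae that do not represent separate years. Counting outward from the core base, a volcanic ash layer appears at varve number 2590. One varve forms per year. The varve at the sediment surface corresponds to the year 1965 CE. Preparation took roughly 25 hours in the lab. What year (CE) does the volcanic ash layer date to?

1709 CE

2850 − 2590 = 260 varves lie beyond the volcanic ash layer toward the sediment surface.
Removing the 4 false varves leaves 260 − 4 = 256 true varves beyond the volcanic ash layer.
Counting back 256 years from 1965 CE places the volcanic ash layer in 1965 − 256 = 1709 CE.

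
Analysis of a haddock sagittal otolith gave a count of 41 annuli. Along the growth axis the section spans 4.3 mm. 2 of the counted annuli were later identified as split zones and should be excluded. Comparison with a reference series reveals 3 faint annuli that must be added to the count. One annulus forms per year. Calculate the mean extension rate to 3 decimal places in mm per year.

0.102 mm per year

Correcting the raw count gives 41 − 2 + 3 = 42 true annuli.
Mean rate = 4.3 mm / 42 years ≈ 0.102 mm per year.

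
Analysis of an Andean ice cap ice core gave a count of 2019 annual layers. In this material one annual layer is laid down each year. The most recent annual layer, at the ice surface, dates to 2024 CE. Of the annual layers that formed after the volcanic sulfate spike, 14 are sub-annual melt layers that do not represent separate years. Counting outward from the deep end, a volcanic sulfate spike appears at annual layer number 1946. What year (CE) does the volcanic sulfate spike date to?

Between annual layer 1946 and the ice surface there are 2019 − 1946 = 73 annual layers.
Excluding 14 false annual layers: 73 − 14 = 59.
Counting back 59 years from 2024 CE places the volcanic sulfate spike in 2024 − 59 = 1965 CE.

1965 CE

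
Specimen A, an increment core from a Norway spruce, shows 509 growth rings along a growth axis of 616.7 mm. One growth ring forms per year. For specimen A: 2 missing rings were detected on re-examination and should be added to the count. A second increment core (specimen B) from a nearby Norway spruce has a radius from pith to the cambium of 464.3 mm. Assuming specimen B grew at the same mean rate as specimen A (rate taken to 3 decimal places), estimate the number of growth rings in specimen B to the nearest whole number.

385 growth rings

Specimen A: after corrections the count is 509 + 2 = 511 growth rings.
A: Mean rate = 616.7 mm / 511 years ≈ 1.207 mm/yr.
For B, 464.3 / 1.207 = 384.67 years ≈ 385 growth rings.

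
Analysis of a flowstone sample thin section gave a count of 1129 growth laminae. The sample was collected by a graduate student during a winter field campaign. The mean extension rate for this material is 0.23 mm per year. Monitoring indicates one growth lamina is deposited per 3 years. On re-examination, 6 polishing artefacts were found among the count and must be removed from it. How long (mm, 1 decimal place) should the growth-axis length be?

774.9 mm

After corrections the count is 1129 − 6 = 1123 growth laminae.
At 3 years per growth lamina, 1123 × 3 = 3369 years.
Length ≈ 0.23 × 3369 = 774.9 mm.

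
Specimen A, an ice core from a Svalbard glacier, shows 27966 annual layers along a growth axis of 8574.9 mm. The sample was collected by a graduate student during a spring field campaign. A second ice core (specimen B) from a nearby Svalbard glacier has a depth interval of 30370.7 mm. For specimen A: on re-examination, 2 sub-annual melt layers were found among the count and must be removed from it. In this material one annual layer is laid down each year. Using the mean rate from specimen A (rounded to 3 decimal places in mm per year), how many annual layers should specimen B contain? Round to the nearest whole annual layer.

Specimen A: correcting the raw count gives 27966 − 2 = 27964 true annual layers.
A: 8574.9 mm over 27964 years gives 8574.9 / 27964 ≈ 0.307 mm per year.
B spans 30370.7 / 0.307 = 98927.36 years ≈ 98927 annual layers.

98927 annual layers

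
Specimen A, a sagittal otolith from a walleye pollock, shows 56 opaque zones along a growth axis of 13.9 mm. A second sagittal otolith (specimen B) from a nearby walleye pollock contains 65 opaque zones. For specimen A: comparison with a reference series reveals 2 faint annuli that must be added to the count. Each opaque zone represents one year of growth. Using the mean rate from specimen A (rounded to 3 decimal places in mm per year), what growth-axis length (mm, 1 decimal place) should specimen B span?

Specimen A: true opaque zone count = 56 + 2 = 58.
A: Extension rate ≈ 13.9 / 58 = 0.240 mm/year.
B's length ≈ 0.240 × 65 = 15.6 mm.

15.6 mm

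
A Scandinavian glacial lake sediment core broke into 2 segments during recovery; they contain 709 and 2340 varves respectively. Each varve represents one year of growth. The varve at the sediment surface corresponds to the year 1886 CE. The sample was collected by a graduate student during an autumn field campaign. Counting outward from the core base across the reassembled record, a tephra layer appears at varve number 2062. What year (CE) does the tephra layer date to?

899 CE

Total varves = 709 + 2340 = 3049.
Between varve 2062 and the sediment surface there are 3049 − 2062 = 987 varves.
Counting back 987 years from 1886 CE places the tephra layer in 1886 − 987 = 899 CE.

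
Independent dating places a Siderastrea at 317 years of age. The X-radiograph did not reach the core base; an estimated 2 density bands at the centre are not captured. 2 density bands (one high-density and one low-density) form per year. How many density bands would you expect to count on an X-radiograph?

With 2 density bands per year, 317 years would produce 317 × 2 = 634 density bands.
Less the 2 uncaptured density bands: 634 − 2 = 632.

632 density bands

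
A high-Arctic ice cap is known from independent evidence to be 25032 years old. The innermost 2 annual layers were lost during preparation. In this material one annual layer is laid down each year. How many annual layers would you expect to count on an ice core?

25030 annual layers

Expected annual layers over 25032 years: 25032.
Subtracting the 2 annual layers not captured gives 25032 − 2 = 25030 annual layers in the record.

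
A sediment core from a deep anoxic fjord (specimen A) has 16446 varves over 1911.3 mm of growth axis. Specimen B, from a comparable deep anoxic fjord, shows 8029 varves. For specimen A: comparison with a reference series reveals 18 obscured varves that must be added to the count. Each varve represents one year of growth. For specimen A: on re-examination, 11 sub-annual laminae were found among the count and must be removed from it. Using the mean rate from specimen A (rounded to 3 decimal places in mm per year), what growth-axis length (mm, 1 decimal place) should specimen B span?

Specimen A: adjusted count: 16446 − 11 + 18 = 16453 varves.
A: Mean rate = 1911.3 mm / 16453 years ≈ 0.116 mm per year.
For B, 0.116 mm/year × 8029 years = 931.4 mm.

931.4 mm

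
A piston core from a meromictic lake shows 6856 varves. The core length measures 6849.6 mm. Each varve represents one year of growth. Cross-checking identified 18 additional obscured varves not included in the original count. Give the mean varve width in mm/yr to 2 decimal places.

1.00 mm/yr

Adjusted count: 6856 + 18 = 6874 varves.
6849.6 mm over 6874 years gives 6849.6 / 6874 ≈ 1.00 mm/yr.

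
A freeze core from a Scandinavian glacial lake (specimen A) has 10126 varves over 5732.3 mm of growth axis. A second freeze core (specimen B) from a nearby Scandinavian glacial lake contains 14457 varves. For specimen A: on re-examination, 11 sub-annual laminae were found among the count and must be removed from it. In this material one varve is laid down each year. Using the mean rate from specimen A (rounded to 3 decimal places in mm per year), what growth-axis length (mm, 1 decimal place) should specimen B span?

Specimen A: correcting the raw count gives 10126 − 11 = 10115 true varves.
A: 5732.3 mm over 10115 years gives 5732.3 / 10115 ≈ 0.567 mm/year.
Length of B = 0.567 × 14457 = 8197.1 mm.

8197.1 mm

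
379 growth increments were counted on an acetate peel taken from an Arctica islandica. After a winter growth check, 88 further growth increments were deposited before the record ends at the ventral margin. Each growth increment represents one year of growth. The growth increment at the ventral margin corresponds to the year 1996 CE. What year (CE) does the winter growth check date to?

1908 CE

88 growth increments post-date the winter growth check.
The growth increment at the ventral margin is 1996 CE, so the winter growth check dates to 1996 − 88 = 1908 CE.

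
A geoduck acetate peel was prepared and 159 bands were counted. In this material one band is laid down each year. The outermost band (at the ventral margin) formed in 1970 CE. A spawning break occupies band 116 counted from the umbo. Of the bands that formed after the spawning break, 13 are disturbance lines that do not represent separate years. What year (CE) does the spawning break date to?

1940 CE

Between band 116 and the ventral margin there are 159 − 116 = 43 bands.
43 − 13 false = 30 true bands after the spawning break.
The band at the ventral margin is 1970 CE, so the spawning break dates to 1970 − 30 = 1940 CE.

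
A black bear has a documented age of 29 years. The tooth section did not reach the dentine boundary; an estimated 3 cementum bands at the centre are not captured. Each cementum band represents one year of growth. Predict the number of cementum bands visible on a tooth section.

Expected cementum bands over 29 years: 29.
29 − 3 missed = 26 cementum bands expected in the prepared section.

26 cementum bands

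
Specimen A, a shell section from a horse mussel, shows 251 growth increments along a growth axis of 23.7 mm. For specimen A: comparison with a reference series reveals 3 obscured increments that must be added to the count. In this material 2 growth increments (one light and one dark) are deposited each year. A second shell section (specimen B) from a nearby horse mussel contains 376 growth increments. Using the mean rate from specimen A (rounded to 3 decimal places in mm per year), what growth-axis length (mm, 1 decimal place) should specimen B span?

35.2 mm

Specimen A: correcting the raw count gives 251 + 3 = 254 true growth increments.
Specimen A: dividing by 2 growth increments per year: 254 / 2 = 127 years.
A: Extension rate ≈ 23.7 / 127 = 0.187 mm per year.
Specimen B: 376 growth increments at 2 per year is 376 / 2 = 188 years. For B, 0.187 mm/year × 188 years = 35.2 mm.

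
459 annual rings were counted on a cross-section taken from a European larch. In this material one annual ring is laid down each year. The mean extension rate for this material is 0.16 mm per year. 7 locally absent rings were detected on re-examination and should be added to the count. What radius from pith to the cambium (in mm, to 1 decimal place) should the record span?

74.6 mm

True annual ring count = 459 + 7 = 466.
Length ≈ 0.16 × 466 = 74.6 mm.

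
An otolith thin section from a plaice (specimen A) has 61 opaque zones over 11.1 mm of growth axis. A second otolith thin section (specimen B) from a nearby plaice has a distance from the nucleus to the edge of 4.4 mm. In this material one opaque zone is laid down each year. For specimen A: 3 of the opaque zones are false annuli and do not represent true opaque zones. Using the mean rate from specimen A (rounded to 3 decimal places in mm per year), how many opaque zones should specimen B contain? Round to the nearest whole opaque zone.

Specimen A: after corrections the count is 61 − 3 = 58 opaque zones.
A: 11.1 mm over 58 years gives 11.1 / 58 ≈ 0.191 mm/yr.
For B, 4.4 / 0.191 = 23.04 years ≈ 23 opaque zones.

23 opaque zones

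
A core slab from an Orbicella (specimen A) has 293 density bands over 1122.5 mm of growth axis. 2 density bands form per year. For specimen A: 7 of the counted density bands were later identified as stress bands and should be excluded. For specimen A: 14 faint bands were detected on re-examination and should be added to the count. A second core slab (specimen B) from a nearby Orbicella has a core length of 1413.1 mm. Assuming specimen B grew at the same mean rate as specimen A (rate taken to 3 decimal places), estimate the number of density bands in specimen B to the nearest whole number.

378 density bands

Specimen A: correcting the raw count gives 293 − 7 + 14 = 300 true density bands.
Specimen A: dividing by 2 density bands per year: 300 / 2 = 150 years.
A: Extension rate ≈ 1122.5 / 150 = 7.483 mm/yr.
Specimen B: 1413.1 mm / 7.483 mm per year = 188.84 years; at 2 density bands per year that is 188.84 × 2 ≈ 378 density bands.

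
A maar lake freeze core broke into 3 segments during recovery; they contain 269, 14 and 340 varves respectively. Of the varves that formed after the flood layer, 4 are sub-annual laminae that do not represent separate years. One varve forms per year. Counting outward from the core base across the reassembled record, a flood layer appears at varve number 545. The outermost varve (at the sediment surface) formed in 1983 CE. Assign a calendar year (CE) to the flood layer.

Total varves = 269 + 14 + 340 = 623.
623 − 545 = 78 varves lie beyond the flood layer toward the sediment surface.
Removing the 4 false varves leaves 78 − 4 = 74 true varves beyond the flood layer.
1983 − 74 = 1909 CE.

1909 CE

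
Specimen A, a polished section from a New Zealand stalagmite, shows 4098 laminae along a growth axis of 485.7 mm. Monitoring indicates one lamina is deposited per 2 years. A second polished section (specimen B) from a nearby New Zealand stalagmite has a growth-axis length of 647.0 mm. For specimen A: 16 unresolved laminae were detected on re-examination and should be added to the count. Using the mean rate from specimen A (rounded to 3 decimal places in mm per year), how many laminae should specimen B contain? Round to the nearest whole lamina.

5483 laminae

Specimen A: correcting the raw count gives 4098 + 16 = 4114 true laminae.
Specimen A: multiplying by 2 years per lamina: 4114 × 2 = 8228 years.
A: Mean rate = 485.7 mm / 8228 years ≈ 0.059 mm/year.
For B, 647.0 / 0.059 = 10966.10 years; at 2 years per lamina that is 10966.10 / 2 ≈ 5483 laminae.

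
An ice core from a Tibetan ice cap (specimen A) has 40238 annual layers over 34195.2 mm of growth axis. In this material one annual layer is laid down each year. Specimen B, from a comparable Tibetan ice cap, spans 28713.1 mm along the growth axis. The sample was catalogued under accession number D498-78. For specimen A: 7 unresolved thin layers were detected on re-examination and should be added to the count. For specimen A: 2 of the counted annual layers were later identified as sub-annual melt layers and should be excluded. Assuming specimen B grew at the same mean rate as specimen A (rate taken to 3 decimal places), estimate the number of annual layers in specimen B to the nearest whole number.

Specimen A: adjusted count: 40238 − 2 + 7 = 40243 annual layers.
A: Mean rate = 34195.2 mm / 40243 years ≈ 0.850 mm/yr.
Specimen B: 28713.1 mm / 0.850 mm per year = 33780.12 years ≈ 33780 annual layers.

33780 annual layers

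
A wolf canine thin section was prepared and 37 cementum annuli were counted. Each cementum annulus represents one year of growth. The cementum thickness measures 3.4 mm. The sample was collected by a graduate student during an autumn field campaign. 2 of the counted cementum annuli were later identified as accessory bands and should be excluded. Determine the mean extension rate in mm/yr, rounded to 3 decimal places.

0.097 mm/yr

Adjusted count: 37 − 2 = 35 cementum annuli.
3.4 mm over 35 years gives 3.4 / 35 ≈ 0.097 mm/yr.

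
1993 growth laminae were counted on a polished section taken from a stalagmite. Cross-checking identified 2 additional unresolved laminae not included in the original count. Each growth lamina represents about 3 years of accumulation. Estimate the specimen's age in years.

After corrections the count is 1993 + 2 = 1995 growth laminae.
1995 growth laminae at 3 years each span 1995 × 3 = 5985 years.

5985 years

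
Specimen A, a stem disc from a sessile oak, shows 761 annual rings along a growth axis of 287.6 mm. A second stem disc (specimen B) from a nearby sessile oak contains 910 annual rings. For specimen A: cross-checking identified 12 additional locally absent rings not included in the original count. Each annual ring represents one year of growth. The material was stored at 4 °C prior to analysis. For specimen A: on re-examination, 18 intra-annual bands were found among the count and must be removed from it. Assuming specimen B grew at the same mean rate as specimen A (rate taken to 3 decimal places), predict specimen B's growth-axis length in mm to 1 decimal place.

Specimen A: true annual ring count = 761 − 18 + 12 = 755.
A: Mean rate = 287.6 mm / 755 years ≈ 0.381 mm per year.
Length of B = 0.381 × 910 = 346.7 mm.

346.7 mm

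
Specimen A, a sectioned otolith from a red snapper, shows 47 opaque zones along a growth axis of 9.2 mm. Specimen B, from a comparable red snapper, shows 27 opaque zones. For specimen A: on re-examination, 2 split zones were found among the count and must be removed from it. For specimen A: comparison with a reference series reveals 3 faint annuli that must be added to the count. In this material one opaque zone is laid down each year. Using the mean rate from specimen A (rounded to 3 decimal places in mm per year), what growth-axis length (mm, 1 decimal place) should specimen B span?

5.2 mm

Specimen A: correcting the raw count gives 47 − 2 + 3 = 48 true opaque zones.
A: Mean rate = 9.2 mm / 48 years ≈ 0.192 mm/yr.
For B, 0.192 mm/year × 27 years = 5.2 mm.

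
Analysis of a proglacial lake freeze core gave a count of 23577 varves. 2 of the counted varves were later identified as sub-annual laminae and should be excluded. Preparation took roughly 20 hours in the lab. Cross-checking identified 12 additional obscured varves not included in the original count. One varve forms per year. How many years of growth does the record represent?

True varve count = 23577 − 2 + 12 = 23587.
With a one-to-one varve periodicity this is 23587 years.

23587 years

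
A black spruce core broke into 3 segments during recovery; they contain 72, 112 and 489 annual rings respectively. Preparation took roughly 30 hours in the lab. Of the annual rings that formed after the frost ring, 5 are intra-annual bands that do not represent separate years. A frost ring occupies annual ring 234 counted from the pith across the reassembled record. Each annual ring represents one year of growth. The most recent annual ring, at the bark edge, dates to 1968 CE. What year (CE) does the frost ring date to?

Total annual rings = 72 + 112 + 489 = 673.
The frost ring sits at annual ring 234 from the pith, so 673 − 234 = 439 annual rings formed after it.
Removing the 5 false annual rings leaves 439 − 5 = 434 true annual rings beyond the frost ring.
1968 − 434 = 1534 CE.

1534 CE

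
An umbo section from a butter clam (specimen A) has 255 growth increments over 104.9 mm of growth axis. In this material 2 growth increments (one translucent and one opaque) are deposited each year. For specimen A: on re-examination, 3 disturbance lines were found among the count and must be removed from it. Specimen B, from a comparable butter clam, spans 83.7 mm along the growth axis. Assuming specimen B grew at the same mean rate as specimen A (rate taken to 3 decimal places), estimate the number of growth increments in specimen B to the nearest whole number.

201 growth increments

Specimen A: adjusted count: 255 − 3 = 252 growth increments.
Specimen A: with 2 growth increments per year, 252 / 2 = 126 years.
A: Extension rate ≈ 104.9 / 126 = 0.833 mm/year.
For B, 83.7 / 0.833 = 100.48 years; at 2 growth increments per year that is 100.48 × 2 ≈ 201 growth increments.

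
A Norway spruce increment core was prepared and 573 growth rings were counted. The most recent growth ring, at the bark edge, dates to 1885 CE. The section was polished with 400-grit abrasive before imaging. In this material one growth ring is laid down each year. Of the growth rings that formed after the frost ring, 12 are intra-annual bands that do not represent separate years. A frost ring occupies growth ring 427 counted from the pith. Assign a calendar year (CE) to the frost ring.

Between growth ring 427 and the bark edge there are 573 − 427 = 146 growth rings.
Excluding 12 false growth rings: 146 − 12 = 134.
The growth ring at the bark edge is 1885 CE, so the frost ring dates to 1885 − 134 = 1751 CE.

1751 CE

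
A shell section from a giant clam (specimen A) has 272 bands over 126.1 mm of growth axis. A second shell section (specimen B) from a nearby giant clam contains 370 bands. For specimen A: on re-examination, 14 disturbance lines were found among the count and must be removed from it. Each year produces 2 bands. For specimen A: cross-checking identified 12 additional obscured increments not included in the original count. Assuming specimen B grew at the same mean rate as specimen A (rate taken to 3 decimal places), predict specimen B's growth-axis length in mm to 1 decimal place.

172.8 mm

Specimen A: adjusted count: 272 − 14 + 12 = 270 bands.
Specimen A: 270 bands at 2 per year is 270 / 2 = 135 years.
A: 126.1 mm over 135 years gives 126.1 / 135 ≈ 0.934 mm/yr.
Specimen B: with 2 bands per year, 370 / 2 = 185 years. Length of B = 0.934 × 185 = 172.8 mm.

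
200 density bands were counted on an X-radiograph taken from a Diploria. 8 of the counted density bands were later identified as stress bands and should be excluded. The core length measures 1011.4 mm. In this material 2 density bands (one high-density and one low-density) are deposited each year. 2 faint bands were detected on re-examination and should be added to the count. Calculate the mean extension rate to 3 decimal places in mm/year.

Adjusted count: 200 − 8 + 2 = 194 density bands.
With 2 density bands per year, 194 / 2 = 97 years.
Extension rate ≈ 1011.4 / 97 = 10.427 mm/year.

10.427 mm/year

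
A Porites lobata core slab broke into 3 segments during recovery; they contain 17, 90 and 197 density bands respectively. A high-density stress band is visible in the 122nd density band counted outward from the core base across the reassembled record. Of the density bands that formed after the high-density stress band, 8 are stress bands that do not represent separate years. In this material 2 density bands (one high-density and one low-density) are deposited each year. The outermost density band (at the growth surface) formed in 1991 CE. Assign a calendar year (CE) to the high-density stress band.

Total density bands = 17 + 90 + 197 = 304.
The high-density stress band sits at density band 122 from the core base, so 304 − 122 = 182 density bands formed after it.
Removing the 8 false density bands leaves 182 − 8 = 174 true density bands beyond the high-density stress band.
Dividing by 2 density bands per year: 174 / 2 = 87 years.
Counting back 87 years from 1991 CE places the high-density stress band in 1991 − 87 = 1904 CE.

1904 CE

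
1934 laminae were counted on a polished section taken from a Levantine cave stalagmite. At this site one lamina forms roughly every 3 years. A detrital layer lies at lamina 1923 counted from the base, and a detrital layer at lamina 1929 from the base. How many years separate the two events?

Separation: 1929 − 1923 = 6 laminae.
Multiplying by 3 years per lamina: 6 × 3 = 18 years.

18 years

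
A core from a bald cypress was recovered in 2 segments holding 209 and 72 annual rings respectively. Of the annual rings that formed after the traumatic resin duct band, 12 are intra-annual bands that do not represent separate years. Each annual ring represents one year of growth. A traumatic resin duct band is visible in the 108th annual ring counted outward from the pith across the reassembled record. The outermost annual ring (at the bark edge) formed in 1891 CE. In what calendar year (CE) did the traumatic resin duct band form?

Total annual rings = 209 + 72 = 281.
The traumatic resin duct band sits at annual ring 108 from the pith, so 281 − 108 = 173 annual rings formed after it.
Excluding 12 false annual rings: 173 − 12 = 161.
1891 − 161 = 1730 CE.

1730 CE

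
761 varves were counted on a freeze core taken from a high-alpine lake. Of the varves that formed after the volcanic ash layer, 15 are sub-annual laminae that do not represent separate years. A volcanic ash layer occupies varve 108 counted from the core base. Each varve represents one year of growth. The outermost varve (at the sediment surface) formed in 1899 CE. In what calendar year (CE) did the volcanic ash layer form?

1261 CE

761 − 108 = 653 varves lie beyond the volcanic ash layer toward the sediment surface.
Removing the 15 false varves leaves 653 − 15 = 638 true varves beyond the volcanic ash layer.
The varve at the sediment surface is 1899 CE, so the volcanic ash layer dates to 1899 − 638 = 1261 CE.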